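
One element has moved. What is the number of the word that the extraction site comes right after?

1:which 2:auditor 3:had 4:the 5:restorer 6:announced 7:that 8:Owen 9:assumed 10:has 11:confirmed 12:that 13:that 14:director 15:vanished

9

The displaced element is "which auditor" (word 2).
It is linked across 2 clause boundaries (that → Ø).
It functions as the subject of "confirmed", so the gap sits immediately after word 9 ("assumed").
Base order: The restorer had announced that Owen assumed that which auditor has confirmed that that director vanished.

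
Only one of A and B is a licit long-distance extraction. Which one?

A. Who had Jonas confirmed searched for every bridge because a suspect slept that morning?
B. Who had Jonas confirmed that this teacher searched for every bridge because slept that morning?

In B, the wh-phrase is extracted from inside an adjunct island (introduced by "because"), which blocks movement.
In A, the extraction path crosses only that-complement boundaries, which are transparent.
So A is grammatical.

A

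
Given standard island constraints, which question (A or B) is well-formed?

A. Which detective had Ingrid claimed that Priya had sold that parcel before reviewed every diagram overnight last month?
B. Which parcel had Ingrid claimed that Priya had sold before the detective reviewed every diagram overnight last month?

B

In A, the wh-phrase is extracted from inside an adjunct island (introduced by "before"), which blocks movement.
In B, the extraction path crosses only that-complement boundaries, which are transparent.
So B is grammatical.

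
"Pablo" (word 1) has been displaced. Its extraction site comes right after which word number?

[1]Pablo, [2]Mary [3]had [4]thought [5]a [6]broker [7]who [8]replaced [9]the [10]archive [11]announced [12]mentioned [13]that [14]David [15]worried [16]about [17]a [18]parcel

11

The displaced element is "Pablo" (word 1).
It is linked across 2 clause boundaries (Ø → Ø).
It functions as the subject of "mentioned", so the gap sits immediately after word 11 ("announced").
Base order: Mary had thought a broker who replaced the archive announced that Pablo mentioned that David worried about a parcel.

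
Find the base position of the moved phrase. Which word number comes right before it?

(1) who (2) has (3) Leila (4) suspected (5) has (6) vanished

4

The displaced element is "who" (word 1).
It is linked across 1 clause boundary (Ø).
It functions as the subject of "vanished", so the gap sits immediately after word 4 ("suspected").
Base order: Leila has suspected who has vanished.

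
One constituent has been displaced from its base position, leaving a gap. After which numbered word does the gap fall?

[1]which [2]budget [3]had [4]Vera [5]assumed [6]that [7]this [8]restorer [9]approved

The displaced element is "which budget" (word 2).
It is linked across 1 clause boundary (that).
It functions as the direct object of "approved", so the gap sits immediately after word 9 ("approved").
Base order: Vera had assumed that this restorer approved which budget.

9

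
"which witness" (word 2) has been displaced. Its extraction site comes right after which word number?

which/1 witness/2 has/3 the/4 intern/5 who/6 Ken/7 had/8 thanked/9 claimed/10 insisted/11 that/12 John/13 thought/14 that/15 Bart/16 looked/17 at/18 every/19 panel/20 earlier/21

10

The displaced element is "which witness" (word 2).
It is linked across 1 clause boundary (Ø).
It functions as the subject of "insisted", so the gap sits immediately after word 10 ("claimed").
Base order: The intern who Ken had thanked has claimed which witness insisted that John thought that Bart looked at every panel earlier.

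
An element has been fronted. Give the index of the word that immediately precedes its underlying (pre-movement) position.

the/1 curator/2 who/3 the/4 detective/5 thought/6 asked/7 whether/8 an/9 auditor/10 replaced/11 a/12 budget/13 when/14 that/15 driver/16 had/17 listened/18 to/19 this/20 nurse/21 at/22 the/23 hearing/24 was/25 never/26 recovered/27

6

The displaced element is "the curator" (word 2).
It is linked across 1 clause boundary (Ø).
It functions as the subject of "asked", so the gap sits immediately after word 6 ("thought").
Base order: The detective thought that the curator asked whether an auditor replaced a budget when that driver had listened to this nurse at the hearing.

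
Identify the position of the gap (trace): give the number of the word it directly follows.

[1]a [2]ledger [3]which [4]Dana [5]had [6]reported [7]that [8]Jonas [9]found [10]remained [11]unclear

9

The displaced element is "a ledger" (word 2).
It is linked across 1 clause boundary (that).
It functions as the direct object of "found", so the gap sits immediately after word 9 ("found").
Base order: Dana had reported that Jonas found a ledger.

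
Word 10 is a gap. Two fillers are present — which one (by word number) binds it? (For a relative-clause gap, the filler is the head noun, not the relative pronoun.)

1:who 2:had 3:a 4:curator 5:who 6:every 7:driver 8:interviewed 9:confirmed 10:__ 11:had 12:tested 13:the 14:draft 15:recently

1

The marked gap is the subject of "tested".
Its filler is the fronted wh-phrase "who", at word 1.
(The other dependency links word 4 to a gap after word 8.)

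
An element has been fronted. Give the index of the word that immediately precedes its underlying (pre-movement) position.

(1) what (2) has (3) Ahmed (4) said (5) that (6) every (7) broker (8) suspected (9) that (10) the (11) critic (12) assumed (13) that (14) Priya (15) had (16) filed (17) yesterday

16

The displaced element is "what" (word 1).
It is linked across 3 clause boundaries (that → that → that).
It functions as the direct object of "filed", so the gap sits immediately after word 16 ("filed").
Base order: Ahmed has said that every broker suspected that the critic assumed that Priya had filed what yesterday.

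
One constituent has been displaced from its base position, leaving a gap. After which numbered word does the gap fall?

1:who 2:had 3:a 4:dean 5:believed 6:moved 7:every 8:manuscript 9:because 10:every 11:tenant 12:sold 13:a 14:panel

5

The displaced element is "who" (word 1).
It is linked across 1 clause boundary (Ø).
It functions as the subject of "moved", so the gap sits immediately after word 5 ("believed").
Base order: A dean had believed that who moved every manuscript because every tenant sold a panel.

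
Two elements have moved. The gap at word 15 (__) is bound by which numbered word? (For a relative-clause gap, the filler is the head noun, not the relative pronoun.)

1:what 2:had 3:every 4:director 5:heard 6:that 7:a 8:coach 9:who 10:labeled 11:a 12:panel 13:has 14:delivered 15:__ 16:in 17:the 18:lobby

1

The marked gap is the direct object of "delivered".
Its filler is the fronted wh-phrase "what", at word 1.
(The other dependency links word 8 to a gap after word 9.)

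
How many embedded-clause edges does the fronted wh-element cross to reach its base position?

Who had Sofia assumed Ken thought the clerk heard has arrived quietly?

"who" is extracted from the subject of "arrived".
Boundaries crossed, outermost first: [Ø], [Ø], [Ø] — 3 in total.

3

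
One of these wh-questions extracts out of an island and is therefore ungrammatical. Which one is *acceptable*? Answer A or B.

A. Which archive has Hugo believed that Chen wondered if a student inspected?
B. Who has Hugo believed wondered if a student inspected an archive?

B

In A, the wh-phrase is extracted from inside a wh-island (introduced by "if"), which blocks movement.
In B, the extraction path crosses only that-complement boundaries, which are transparent.
So B is grammatical.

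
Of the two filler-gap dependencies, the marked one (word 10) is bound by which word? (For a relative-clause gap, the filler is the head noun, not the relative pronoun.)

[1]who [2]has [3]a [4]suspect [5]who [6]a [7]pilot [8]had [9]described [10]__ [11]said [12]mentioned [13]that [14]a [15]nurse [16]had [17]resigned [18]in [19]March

The marked gap is inside the relative clause, the direct object of "described".
Its filler is the head noun "suspect" (via "who"), at word 4.
(The other dependency links word 1 to a gap after word 11.)

4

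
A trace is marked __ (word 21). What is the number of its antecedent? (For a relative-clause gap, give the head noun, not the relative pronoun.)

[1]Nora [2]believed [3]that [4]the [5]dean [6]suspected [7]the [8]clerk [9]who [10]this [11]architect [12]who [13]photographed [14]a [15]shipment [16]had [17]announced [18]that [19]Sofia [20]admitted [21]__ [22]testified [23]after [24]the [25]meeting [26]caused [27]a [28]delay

8

The gap at 21 is the subject of "testified", inside a relative clause.
The relative pronoun is "who" (word 9); it is bound by the head noun immediately before it.
Its filler is the head noun "clerk", at word 8.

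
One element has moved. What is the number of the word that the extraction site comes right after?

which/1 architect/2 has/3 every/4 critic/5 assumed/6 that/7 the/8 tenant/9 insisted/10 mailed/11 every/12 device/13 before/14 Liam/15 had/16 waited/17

The displaced element is "which architect" (word 2).
It is linked across 2 clause boundaries (that → Ø).
It functions as the subject of "mailed", so the gap sits immediately after word 10 ("insisted").
Base order: Every critic has assumed that the tenant insisted that which architect mailed every device before Liam had waited.

10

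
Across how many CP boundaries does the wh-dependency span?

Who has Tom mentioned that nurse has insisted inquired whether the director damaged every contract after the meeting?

2

"who" is extracted from the subject of "inquired".
Boundaries crossed, outermost first: [Ø], [Ø] — 2 in total.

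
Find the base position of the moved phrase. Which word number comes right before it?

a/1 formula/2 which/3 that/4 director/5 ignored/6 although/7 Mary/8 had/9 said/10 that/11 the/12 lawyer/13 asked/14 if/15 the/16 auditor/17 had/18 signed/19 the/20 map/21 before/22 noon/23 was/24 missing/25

6

The displaced element is "a formula" (word 2).
It functions as the direct object of "ignored", so the gap sits immediately after word 6 ("ignored").
Base order: That director ignored a formula although Mary had said that the lawyer asked if the auditor had signed the map before noon.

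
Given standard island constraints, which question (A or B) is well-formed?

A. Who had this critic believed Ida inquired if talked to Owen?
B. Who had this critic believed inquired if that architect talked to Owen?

B

In A, the wh-phrase is extracted from inside a wh-island (introduced by "if"), which blocks movement.
In B, the extraction path crosses only that-complement boundaries, which are transparent.
So B is grammatical.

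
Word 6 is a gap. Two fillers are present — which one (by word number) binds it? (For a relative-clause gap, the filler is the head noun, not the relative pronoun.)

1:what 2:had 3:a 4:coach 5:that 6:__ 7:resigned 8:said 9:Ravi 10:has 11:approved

The marked gap is inside the relative clause, the subject of "resigned".
Its filler is the head noun "coach" (via "that"), at word 4.
(The other dependency links word 1 to a gap after word 11.)

4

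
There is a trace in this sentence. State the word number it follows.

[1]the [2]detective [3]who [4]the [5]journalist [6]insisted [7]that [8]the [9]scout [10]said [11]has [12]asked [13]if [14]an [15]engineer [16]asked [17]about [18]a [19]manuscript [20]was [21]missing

The displaced element is "the detective" (word 2).
It is linked across 2 clause boundaries (that → Ø).
It functions as the subject of "asked", so the gap sits immediately after word 10 ("said").
Base order: The journalist insisted that the scout said that the detective has asked if an engineer asked about a manuscript.

10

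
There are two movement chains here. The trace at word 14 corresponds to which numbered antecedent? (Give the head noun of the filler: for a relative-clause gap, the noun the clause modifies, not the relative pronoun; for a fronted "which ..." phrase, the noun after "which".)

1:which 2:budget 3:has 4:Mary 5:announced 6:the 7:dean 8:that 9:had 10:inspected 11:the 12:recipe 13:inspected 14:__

2

The marked gap is the direct object of "inspected".
Its filler is the fronted wh-phrase "which budget", at word 2.
(The other dependency links word 7 to a gap after word 8.)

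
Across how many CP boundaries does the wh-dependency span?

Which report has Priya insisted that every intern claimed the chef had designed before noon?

"which report" is extracted from the object of "designed".
Boundaries crossed, outermost first: [that], [Ø] — 2 in total.

2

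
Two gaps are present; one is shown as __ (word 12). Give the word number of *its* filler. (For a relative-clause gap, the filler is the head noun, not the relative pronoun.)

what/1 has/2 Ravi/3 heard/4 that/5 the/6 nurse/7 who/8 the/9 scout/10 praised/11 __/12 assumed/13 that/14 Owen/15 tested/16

7

The marked gap is inside the relative clause, the direct object of "praised".
Its filler is the head noun "nurse" (via "who"), at word 7.
(The other dependency links word 1 to a gap after word 16.)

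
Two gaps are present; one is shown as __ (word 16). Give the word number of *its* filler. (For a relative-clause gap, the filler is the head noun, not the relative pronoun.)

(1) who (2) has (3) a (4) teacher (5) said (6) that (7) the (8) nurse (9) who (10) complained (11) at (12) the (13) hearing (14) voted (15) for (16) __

1

The marked gap is the object of the preposition "for" of "voted".
Its filler is the fronted wh-phrase "who", at word 1.
(The other dependency links word 8 to a gap after word 9.)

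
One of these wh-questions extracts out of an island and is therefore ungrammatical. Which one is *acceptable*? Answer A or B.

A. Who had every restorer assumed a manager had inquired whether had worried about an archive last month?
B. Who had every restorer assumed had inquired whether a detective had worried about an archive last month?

In A, the wh-phrase is extracted from inside a wh-island (introduced by "whether"), which blocks movement.
In B, the extraction path crosses only that-complement boundaries, which are transparent.
So B is grammatical.

B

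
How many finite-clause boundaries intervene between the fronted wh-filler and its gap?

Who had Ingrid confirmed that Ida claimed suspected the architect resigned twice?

2

"who" is extracted from the subject of "suspected".
Boundaries crossed, outermost first: [that], [Ø] — 2 in total.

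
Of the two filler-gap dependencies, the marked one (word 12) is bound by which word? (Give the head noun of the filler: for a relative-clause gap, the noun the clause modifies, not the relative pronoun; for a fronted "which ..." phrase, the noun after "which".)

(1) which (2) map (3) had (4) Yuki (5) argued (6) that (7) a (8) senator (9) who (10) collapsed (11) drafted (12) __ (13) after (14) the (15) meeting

The marked gap is the direct object of "drafted".
Its filler is the fronted wh-phrase "which map", at word 2.
(The other dependency links word 8 to a gap after word 9.)

2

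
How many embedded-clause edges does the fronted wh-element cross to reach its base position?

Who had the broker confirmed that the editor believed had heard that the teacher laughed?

"who" is extracted from the subject of "heard".
Boundaries crossed, outermost first: [that], [Ø] — 2 in total.

2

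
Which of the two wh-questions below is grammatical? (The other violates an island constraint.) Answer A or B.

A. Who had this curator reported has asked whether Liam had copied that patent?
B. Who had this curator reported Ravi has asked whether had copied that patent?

In B, the wh-phrase is extracted from inside a wh-island (introduced by "whether"), which blocks movement.
In A, the extraction path crosses only that-complement boundaries, which are transparent.
So A is grammatical.

A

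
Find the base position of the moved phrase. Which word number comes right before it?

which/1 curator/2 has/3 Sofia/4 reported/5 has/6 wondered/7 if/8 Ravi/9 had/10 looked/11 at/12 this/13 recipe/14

5

The displaced element is "which curator" (word 2).
It is linked across 1 clause boundary (Ø).
It functions as the subject of "wondered", so the gap sits immediately after word 5 ("reported").
Base order: Sofia has reported which curator has wondered if Ravi had looked at this recipe.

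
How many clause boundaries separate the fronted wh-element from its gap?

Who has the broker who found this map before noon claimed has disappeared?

1

"who" is extracted from the subject of "disappeared".
Boundaries crossed, outermost first: [Ø] — 1 in total.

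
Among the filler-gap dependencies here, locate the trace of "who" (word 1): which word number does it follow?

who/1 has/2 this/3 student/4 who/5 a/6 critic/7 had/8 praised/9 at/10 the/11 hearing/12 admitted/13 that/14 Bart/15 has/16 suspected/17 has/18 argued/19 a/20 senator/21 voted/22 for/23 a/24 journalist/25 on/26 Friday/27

The displaced element is "who" (word 1).
It is linked across 2 clause boundaries (that → Ø).
It functions as the subject of "argued", so the gap sits immediately after word 17 ("suspected").
Base order: This student who a critic had praised at the hearing has admitted that Bart has suspected that who has argued a senator voted for a journalist on Friday.

17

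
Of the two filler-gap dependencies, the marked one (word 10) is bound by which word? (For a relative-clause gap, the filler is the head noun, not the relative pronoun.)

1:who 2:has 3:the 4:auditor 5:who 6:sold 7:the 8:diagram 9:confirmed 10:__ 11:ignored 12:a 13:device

The marked gap is the subject of "ignored".
Its filler is the fronted wh-phrase "who", at word 1.
(The other dependency links word 4 to a gap after word 5.)

1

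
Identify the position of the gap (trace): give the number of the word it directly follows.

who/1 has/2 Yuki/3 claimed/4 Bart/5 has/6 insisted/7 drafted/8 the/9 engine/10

7

The displaced element is "who" (word 1).
It is linked across 2 clause boundaries (Ø → Ø).
It functions as the subject of "drafted", so the gap sits immediately after word 7 ("insisted").
Base order: Yuki has claimed Bart has insisted that who drafted the engine.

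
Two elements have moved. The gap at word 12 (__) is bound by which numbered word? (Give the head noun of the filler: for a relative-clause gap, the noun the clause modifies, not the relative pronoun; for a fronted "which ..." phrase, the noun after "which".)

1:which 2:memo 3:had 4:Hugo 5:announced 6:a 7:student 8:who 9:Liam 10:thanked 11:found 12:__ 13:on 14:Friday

2

The marked gap is the direct object of "found".
Its filler is the fronted wh-phrase "which memo", at word 2.
(The other dependency links word 7 to a gap after word 10.)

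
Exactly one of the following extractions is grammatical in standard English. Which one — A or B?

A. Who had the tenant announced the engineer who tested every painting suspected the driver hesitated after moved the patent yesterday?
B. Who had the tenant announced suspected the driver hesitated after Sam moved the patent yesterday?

B

In A, the wh-phrase is extracted from inside an adjunct island (introduced by "after"), which blocks movement.
In B, the extraction path crosses only that-complement boundaries, which are transparent.
So B is grammatical.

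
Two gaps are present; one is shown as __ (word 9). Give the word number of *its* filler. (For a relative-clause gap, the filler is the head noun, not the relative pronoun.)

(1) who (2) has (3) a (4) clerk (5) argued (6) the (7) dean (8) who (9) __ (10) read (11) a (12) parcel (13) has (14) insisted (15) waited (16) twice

7

The marked gap is inside the relative clause, the subject of "read".
Its filler is the head noun "dean" (via "who"), at word 7.
(The other dependency links word 1 to a gap after word 14.)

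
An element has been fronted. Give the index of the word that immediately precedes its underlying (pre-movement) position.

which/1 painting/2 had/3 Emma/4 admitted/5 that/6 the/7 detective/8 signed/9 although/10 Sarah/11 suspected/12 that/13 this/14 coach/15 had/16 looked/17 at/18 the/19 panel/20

9

The displaced element is "which painting" (word 2).
It is linked across 1 clause boundary (that).
It functions as the direct object of "signed", so the gap sits immediately after word 9 ("signed").
Base order: Emma had admitted that the detective signed which painting although Sarah suspected that this coach had looked at the panel.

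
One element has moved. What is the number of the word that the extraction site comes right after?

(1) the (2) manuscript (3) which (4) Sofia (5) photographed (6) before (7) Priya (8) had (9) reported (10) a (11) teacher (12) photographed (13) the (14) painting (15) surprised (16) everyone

The displaced element is "the manuscript" (word 2).
It functions as the direct object of "photographed", so the gap sits immediately after word 5 ("photographed").
Base order: Sofia photographed the manuscript before Priya had reported a teacher photographed the painting.

5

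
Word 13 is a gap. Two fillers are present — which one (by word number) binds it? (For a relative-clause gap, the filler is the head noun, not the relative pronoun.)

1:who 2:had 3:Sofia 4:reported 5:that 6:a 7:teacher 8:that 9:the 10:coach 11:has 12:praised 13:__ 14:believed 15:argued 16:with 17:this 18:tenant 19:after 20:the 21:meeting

The marked gap is inside the relative clause, the direct object of "praised".
Its filler is the head noun "teacher" (via "that"), at word 7.
(The other dependency links word 1 to a gap after word 14.)

7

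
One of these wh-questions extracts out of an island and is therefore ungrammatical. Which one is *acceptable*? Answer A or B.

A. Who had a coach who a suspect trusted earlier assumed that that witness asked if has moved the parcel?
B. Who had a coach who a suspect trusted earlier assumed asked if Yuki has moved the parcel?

In A, the wh-phrase is extracted from inside a wh-island (introduced by "if"), which blocks movement.
In B, the extraction path crosses only that-complement boundaries, which are transparent.
So B is grammatical.

B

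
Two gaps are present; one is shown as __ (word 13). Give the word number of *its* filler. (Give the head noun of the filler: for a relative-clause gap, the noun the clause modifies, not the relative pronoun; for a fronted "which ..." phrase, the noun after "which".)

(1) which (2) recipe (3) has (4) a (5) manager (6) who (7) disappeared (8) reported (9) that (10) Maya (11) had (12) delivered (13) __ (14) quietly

The marked gap is the direct object of "delivered".
Its filler is the fronted wh-phrase "which recipe", at word 2.
(The other dependency links word 5 to a gap after word 6.)

2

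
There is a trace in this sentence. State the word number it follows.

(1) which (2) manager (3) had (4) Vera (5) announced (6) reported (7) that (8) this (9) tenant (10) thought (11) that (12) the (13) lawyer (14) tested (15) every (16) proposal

The displaced element is "which manager" (word 2).
It is linked across 1 clause boundary (Ø).
It functions as the subject of "reported", so the gap sits immediately after word 5 ("announced").
Base order: Vera had announced which manager reported that this tenant thought that the lawyer tested every proposal.

5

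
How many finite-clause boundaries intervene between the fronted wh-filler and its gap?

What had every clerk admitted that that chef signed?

"what" is extracted from the object of "signed".
Boundaries crossed, outermost first: [that] — 1 in total.

1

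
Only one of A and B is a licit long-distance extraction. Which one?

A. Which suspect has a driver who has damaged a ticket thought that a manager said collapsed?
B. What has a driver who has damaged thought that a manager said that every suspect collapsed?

A

In B, the wh-phrase is extracted from inside a complex-NP island (relative clause) (introduced by "who"), which blocks movement.
In A, the extraction path crosses only that-complement boundaries, which are transparent.
So A is grammatical.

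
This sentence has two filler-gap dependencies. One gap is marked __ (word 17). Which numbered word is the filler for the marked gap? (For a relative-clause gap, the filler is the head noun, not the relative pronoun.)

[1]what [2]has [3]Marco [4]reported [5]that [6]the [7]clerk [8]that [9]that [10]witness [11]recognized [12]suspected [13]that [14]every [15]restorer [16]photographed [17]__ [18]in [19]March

1

The marked gap is the direct object of "photographed".
Its filler is the fronted wh-phrase "what", at word 1.
(The other dependency links word 7 to a gap after word 11.)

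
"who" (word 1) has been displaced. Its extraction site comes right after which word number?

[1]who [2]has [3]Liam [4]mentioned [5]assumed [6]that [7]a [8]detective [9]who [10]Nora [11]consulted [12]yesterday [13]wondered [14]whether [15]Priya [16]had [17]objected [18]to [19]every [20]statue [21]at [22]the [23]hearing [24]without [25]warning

4

The displaced element is "who" (word 1).
It is linked across 1 clause boundary (Ø).
It functions as the subject of "assumed", so the gap sits immediately after word 4 ("mentioned").
Base order: Liam has mentioned that who assumed that a detective who Nora consulted yesterday wondered whether Priya had objected to every statue at the hearing without warning.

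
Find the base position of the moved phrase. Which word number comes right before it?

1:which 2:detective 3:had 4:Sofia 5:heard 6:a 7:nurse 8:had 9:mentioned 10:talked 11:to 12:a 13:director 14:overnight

The displaced element is "which detective" (word 2).
It is linked across 2 clause boundaries (Ø → Ø).
It functions as the subject of "talked", so the gap sits immediately after word 9 ("mentioned").
Base order: Sofia had heard a nurse had mentioned that which detective talked to a director overnight.

9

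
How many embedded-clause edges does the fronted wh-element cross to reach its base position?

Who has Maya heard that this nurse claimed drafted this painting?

2

"who" is extracted from the subject of "drafted".
Boundaries crossed, outermost first: [that], [Ø] — 2 in total.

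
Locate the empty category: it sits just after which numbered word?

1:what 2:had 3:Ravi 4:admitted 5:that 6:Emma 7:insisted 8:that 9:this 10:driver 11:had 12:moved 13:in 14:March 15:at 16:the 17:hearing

12

The displaced element is "what" (word 1).
It is linked across 2 clause boundaries (that → that).
It functions as the direct object of "moved", so the gap sits immediately after word 12 ("moved").
Base order: Ravi had admitted that Emma insisted that this driver had moved what in March at the hearing.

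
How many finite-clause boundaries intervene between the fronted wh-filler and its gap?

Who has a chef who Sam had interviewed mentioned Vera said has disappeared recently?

"who" is extracted from the subject of "disappeared".
Boundaries crossed, outermost first: [Ø], [Ø] — 2 in total.

2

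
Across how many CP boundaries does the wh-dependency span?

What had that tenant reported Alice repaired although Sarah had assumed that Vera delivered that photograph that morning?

1

"what" is extracted from the object of "repaired".
Boundaries crossed, outermost first: [Ø] — 1 in total.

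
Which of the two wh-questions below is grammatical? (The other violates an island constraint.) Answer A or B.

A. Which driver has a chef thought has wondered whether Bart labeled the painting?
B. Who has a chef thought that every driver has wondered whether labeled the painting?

In B, the wh-phrase is extracted from inside a wh-island (introduced by "whether"), which blocks movement.
In A, the extraction path crosses only that-complement boundaries, which are transparent.
So A is grammatical.

A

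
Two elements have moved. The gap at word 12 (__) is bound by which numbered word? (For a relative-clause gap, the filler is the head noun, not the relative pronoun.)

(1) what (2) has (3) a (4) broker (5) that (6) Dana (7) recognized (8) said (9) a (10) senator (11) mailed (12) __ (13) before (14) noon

1

The marked gap is the direct object of "mailed".
Its filler is the fronted wh-phrase "what", at word 1.
(The other dependency links word 4 to a gap after word 7.)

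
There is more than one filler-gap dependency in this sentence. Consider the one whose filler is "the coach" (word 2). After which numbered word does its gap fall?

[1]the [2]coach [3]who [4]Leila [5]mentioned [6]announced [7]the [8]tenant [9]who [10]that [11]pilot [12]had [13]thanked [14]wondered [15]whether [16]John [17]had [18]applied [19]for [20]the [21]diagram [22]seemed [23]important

The displaced element is "the coach" (word 2).
It is linked across 1 clause boundary (Ø).
It functions as the subject of "announced", so the gap sits immediately after word 5 ("mentioned").
Base order: Leila mentioned that the coach announced the tenant who that pilot had thanked wondered whether John had applied for the diagram.

5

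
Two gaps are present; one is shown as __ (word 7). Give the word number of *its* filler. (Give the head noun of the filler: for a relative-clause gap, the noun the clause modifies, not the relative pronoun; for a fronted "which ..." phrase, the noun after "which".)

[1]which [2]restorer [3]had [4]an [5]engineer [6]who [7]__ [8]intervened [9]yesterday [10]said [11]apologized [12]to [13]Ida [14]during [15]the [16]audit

The marked gap is inside the relative clause, the subject of "intervened".
Its filler is the head noun "engineer" (via "who"), at word 5.
(The other dependency links word 2 to a gap after word 10.)

5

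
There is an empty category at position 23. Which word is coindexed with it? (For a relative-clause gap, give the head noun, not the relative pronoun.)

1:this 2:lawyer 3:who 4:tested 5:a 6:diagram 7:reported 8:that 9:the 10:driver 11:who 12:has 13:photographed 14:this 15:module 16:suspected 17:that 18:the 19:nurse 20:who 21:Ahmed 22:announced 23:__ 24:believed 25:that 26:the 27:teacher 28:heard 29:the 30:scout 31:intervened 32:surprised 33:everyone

19

The gap at 23 is the subject of "believed", inside a relative clause.
The relative pronoun is "who" (word 20); it is bound by the head noun immediately before it.
Its filler is the head noun "nurse", at word 19.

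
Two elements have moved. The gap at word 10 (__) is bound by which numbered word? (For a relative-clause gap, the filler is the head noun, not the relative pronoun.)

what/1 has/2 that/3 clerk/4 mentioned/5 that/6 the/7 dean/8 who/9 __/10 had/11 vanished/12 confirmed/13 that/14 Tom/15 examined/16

8

The marked gap is inside the relative clause, the subject of "vanished".
Its filler is the head noun "dean" (via "who"), at word 8.
(The other dependency links word 1 to a gap after word 16.)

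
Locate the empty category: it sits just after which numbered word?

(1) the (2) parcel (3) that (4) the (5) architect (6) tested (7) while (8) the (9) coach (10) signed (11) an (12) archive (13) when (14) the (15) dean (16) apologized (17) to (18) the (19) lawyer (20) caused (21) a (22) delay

6

The displaced element is "the parcel" (word 2).
It functions as the direct object of "tested", so the gap sits immediately after word 6 ("tested").
Base order: The architect tested the parcel while the coach signed an archive when the dean apologized to the lawyer.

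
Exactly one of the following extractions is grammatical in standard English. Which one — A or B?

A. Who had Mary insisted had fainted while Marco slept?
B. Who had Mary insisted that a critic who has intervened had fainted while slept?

In B, the wh-phrase is extracted from inside an adjunct island (introduced by "while"), which blocks movement.
In A, the extraction path crosses only that-complement boundaries, which are transparent.
So A is grammatical.

A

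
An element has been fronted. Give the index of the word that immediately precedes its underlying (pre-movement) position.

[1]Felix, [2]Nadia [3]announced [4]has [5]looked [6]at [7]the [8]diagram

The displaced element is "Felix" (word 1).
It is linked across 1 clause boundary (Ø).
It functions as the subject of "looked", so the gap sits immediately after word 3 ("announced").
Base order: Nadia announced that Felix has looked at the diagram.

3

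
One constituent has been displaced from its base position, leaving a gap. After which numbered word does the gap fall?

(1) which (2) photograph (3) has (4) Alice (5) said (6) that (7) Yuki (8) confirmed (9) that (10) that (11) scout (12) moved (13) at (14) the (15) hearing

12

The displaced element is "which photograph" (word 2).
It is linked across 2 clause boundaries (that → that).
It functions as the direct object of "moved", so the gap sits immediately after word 12 ("moved").
Base order: Alice has said that Yuki confirmed that that scout moved which photograph at the hearing.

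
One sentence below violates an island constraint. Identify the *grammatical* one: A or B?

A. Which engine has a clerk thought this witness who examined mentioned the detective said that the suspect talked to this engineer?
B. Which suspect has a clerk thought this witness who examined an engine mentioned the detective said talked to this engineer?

B

In A, the wh-phrase is extracted from inside a complex-NP island (relative clause) (introduced by "who"), which blocks movement.
In B, the extraction path crosses only that-complement boundaries, which are transparent.
So B is grammatical.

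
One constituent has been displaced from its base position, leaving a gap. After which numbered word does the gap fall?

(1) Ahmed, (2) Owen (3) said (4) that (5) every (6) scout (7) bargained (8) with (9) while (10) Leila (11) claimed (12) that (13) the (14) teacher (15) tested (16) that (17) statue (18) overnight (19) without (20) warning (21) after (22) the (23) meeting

8

The displaced element is "Ahmed" (word 1).
It is linked across 1 clause boundary (that).
It functions as the object of the preposition "with" of "bargained", so the gap sits immediately after word 8 ("with").
Base order: Owen said that every scout bargained with Ahmed while Leila claimed that the teacher tested that statue overnight without warning after the meeting.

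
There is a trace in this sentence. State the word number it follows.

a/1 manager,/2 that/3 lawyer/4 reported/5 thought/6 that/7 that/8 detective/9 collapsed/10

5

The displaced element is "a manager" (word 2).
It is linked across 1 clause boundary (Ø).
It functions as the subject of "thought", so the gap sits immediately after word 5 ("reported").
Base order: That lawyer reported that a manager thought that that detective collapsed.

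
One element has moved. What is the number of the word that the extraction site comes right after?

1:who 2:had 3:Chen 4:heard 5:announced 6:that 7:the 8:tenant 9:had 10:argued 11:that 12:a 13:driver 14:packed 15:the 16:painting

4

The displaced element is "who" (word 1).
It is linked across 1 clause boundary (Ø).
It functions as the subject of "announced", so the gap sits immediately after word 4 ("heard").
Base order: Chen had heard that who announced that the tenant had argued that a driver packed the painting.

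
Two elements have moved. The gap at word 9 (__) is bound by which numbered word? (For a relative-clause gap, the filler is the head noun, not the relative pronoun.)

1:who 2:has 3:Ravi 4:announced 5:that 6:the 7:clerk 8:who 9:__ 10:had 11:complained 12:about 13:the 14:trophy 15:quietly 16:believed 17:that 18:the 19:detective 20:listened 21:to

The marked gap is inside the relative clause, the subject of "complained".
Its filler is the head noun "clerk" (via "who"), at word 7.
(The other dependency links word 1 to a gap after word 21.)

7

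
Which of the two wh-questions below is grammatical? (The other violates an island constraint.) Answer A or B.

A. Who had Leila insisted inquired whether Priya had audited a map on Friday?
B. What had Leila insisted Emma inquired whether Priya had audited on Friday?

In B, the wh-phrase is extracted from inside a wh-island (introduced by "whether"), which blocks movement.
In A, the extraction path crosses only that-complement boundaries, which are transparent.
So A is grammatical.

A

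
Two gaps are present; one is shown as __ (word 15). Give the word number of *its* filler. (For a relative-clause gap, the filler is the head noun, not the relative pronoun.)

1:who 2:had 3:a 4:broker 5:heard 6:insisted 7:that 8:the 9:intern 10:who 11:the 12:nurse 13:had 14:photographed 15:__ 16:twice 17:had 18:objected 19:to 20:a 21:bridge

The marked gap is inside the relative clause, the direct object of "photographed".
Its filler is the head noun "intern" (via "who"), at word 9.
(The other dependency links word 1 to a gap after word 5.)

9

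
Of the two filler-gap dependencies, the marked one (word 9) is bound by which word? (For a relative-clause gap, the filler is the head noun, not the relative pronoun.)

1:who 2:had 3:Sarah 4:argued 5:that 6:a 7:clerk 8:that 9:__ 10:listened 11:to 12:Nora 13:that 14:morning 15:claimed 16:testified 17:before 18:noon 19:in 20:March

The marked gap is inside the relative clause, the subject of "listened".
Its filler is the head noun "clerk" (via "that"), at word 7.
(The other dependency links word 1 to a gap after word 15.)

7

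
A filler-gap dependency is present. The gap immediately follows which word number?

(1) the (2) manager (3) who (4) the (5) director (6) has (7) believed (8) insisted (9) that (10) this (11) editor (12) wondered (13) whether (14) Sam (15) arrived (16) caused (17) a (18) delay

The displaced element is "the manager" (word 2).
It is linked across 1 clause boundary (Ø).
It functions as the subject of "insisted", so the gap sits immediately after word 7 ("believed").
Base order: The director has believed that the manager insisted that this editor wondered whether Sam arrived.

7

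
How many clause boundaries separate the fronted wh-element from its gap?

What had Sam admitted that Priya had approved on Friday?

"what" is extracted from the object of "approved".
Boundaries crossed, outermost first: [that] — 1 in total.

1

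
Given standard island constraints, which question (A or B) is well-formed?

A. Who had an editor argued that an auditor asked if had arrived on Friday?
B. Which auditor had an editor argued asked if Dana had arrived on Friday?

B

In A, the wh-phrase is extracted from inside a wh-island (introduced by "if"), which blocks movement.
In B, the extraction path crosses only that-complement boundaries, which are transparent.
So B is grammatical.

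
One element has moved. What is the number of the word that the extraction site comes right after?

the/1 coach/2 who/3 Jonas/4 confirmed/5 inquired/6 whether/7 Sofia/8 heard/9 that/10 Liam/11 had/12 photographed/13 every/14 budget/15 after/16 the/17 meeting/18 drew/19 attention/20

The displaced element is "the coach" (word 2).
It is linked across 1 clause boundary (Ø).
It functions as the subject of "inquired", so the gap sits immediately after word 5 ("confirmed").
Base order: Jonas confirmed that the coach inquired whether Sofia heard that Liam had photographed every budget after the meeting.

5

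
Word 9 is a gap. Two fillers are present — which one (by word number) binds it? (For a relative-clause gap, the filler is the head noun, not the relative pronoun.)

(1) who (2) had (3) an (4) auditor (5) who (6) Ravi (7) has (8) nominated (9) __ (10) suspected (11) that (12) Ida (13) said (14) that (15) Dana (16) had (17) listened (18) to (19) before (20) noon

4

The marked gap is inside the relative clause, the direct object of "nominated".
Its filler is the head noun "auditor" (via "who"), at word 4.
(The other dependency links word 1 to a gap after word 18.)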